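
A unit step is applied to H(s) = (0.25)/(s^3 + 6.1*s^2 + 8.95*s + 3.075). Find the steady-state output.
FVT: lim_{t→∞} y(t) = lim_{s→0} s*Y(s) where Y(s) = H(s)/s.
= lim_{s→0} H(s) = H(0) = num(0)/den(0) = 0.25/3.075 = 0.0813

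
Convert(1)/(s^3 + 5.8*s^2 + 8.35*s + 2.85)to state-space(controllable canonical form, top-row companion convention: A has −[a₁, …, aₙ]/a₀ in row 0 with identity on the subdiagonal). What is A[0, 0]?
Reachable canonical form for den = s^3 + 5.8*s^2 + 8.35*s + 2.85: top row of A = -[a₁,a₂,...,aₙ]/a₀, ones on the subdiagonal, zeros elsewhere.
A = [[-5.8, -8.35, -2.85], [1, 0, 0], [0, 1, 0]].
A[0,0] = -5.8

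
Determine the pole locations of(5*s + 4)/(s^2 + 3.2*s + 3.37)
Set denominator = 0: s^2 + 3.2*s + 3.37 = 0 → Poles: -1.6 + 0.9j, -1.6 - 0.9j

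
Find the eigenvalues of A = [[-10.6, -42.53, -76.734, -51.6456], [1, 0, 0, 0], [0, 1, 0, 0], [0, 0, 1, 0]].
Eigenvalues solve det(λI - A) = 0.
Characteristic polynomial: λ^4 + 10.6*λ^3 + 42.53*λ^2 + 76.734*λ + 51.6456 = 0.
Factor: (λ + 1.8)(λ + 3.6)(λ^2 + 5.2*λ + 7.97) = 0.
Roots: -1.8, -2.6 + 1.1j, -2.6 - 1.1j, -3.6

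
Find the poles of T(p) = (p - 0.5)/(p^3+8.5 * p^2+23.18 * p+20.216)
Set denominator = 0: p^3 + 8.5*p^2 + 23.18*p + 20.216 = (p + 2.8)(p + 3.8)(p + 1.9) = 0 → Poles: -1.9, -2.8, -3.8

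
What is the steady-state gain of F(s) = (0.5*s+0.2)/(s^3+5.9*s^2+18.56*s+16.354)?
DC gain = F(0) = num(0)/den(0) = 0.2/16.354 = 0.01223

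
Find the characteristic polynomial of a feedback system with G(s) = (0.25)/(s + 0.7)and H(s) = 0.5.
Characteristic poly = G_den * H_den + G_num * H_num = (s + 0.7) + (0.125) = s + 0.825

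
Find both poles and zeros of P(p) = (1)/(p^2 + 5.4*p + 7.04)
Set denominator = 0: p^2 + 5.4*p + 7.04 = (p + 2.2)(p + 3.2) = 0 → Poles: -2.2, -3.2
Numerator is a nonzero constant (1) → Zeros: none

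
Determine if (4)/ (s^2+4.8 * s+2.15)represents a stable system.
Denominator: s^2 + 4.8*s + 2.15 = (s + 4.3)(s + 0.5). Poles: -0.5, -4.3. All Re(p)<0: Yes (stable)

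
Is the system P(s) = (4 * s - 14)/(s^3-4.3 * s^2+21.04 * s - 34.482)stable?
Denominator: s^3 - 4.3*s^2 + 21.04*s - 34.482 = (s - 2.1)(s^2 - 2.2*s + 16.42). Poles: 1.1 + 3.9j, 1.1 - 3.9j, 2.1. All Re(p)<0: No (unstable)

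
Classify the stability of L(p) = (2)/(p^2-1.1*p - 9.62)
Denominator: p^2 - 1.1*p - 9.62 = (p - 3.7)(p + 2.6). Poles: -2.6, 3.7. Unstable (1 pole(s) in RHP)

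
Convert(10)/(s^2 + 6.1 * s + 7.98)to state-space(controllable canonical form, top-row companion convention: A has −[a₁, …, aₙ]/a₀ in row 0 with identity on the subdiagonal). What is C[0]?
Reachable canonical form: C = numerator coefficients (right-aligned, zero-padded to length n).
num = 10, C = [[0, 10]].
C[0] = 0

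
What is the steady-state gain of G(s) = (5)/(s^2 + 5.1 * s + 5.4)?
DC gain = G(0) = num(0)/den(0) = 5/5.4 = 0.9259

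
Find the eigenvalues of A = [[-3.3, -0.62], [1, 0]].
Eigenvalues solve det(λI - A) = 0.
Characteristic polynomial: λ^2 + 3.3*λ + 0.62 = 0.
Factor: (λ + 3.1)(λ + 0.2) = 0.
Roots: -0.2, -3.1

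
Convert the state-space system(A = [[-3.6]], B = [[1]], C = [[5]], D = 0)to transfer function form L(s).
L(s) = C(sI - A)⁻¹B + D.
Characteristic polynomial det(sI - A) = s + 3.6.
Numerator from C·adj(sI-A)·B + D·det(sI-A) = 5.
L(s) = (5)/(s + 3.6)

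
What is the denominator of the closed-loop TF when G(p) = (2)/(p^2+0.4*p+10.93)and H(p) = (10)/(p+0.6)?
Characteristic poly = G_den * H_den + G_num * H_num = (p^3 + p^2 + 11.17*p + 6.558) + (20) = p^3 + p^2 + 11.17*p + 26.558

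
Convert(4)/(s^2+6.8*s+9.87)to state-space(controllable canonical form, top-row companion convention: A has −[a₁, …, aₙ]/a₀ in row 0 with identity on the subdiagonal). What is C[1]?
Reachable canonical form: C = numerator coefficients (right-aligned, zero-padded to length n).
num = 4, C = [[0, 4]].
C[1] = 4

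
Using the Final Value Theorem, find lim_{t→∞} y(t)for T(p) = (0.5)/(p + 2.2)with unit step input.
FVT: lim_{t→∞} y(t) = lim_{p→0} p*Y(p) where Y(p) = T(p)/p.
= lim_{p→0} T(p) = T(0) = num(0)/den(0) = 0.5/2.2 = 0.2273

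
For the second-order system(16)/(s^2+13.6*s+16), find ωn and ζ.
Standard form: ωn²/(s²+2ζωn·s+ωn²).
const=16=ωn² → ωn=4, s coeff=13.6=2ζωn → ζ=1.7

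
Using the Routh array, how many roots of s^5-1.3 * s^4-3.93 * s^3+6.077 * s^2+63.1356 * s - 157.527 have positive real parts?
Routh array:
s^5: [1, -3.93, 63.1356]; s^4: [-1.3, 6.077, -157.527]; s^3: [0.744615, -58.039]; s^2: [-95.2514, -157.527]; s^1: [-59.2705]; s^0: [-157.527]
First column: [1, -1.3, 0.744615, -95.2514, -59.2705, -157.527]. Sign changes = RHP roots = 3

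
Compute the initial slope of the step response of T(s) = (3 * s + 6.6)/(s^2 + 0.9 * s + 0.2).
IVT: y'(0⁺) = lim_{s→∞} s²·Y(s) = lim_{s→∞} s·T(s).
deg(num) = 1, deg(den) = 2, relative degree = 1, so s·T(s) → (leading num)/(leading den) = 3/1 = 3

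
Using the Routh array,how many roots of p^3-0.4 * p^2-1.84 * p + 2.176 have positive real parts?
Routh array:
p^3: [1, -1.84]; p^2: [-0.4, 2.176]; p^1: [3.6]; p^0: [2.176]
First column: [1, -0.4, 3.6, 2.176]. Sign changes = RHP roots = 2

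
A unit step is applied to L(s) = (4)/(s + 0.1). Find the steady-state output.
FVT: lim_{t→∞} y(t) = lim_{s→0} s*Y(s) where Y(s) = L(s)/s.
= lim_{s→0} L(s) = L(0) = num(0)/den(0) = 4/0.1 = 40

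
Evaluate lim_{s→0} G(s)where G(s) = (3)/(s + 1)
DC gain = G(0) = num(0)/den(0) = 3/1 = 3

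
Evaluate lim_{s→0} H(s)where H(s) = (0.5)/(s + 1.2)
DC gain = H(0) = num(0)/den(0) = 0.5/1.2 = 0.4167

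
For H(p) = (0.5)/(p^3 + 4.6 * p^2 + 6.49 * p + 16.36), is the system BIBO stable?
Denominator: p^3 + 4.6*p^2 + 6.49*p + 16.36 = (p + 4)(p^2 + 0.6*p + 4.09). Poles: -0.3 + 2j, -0.3 - 2j, -4. All Re(p)<0: Yes (stable)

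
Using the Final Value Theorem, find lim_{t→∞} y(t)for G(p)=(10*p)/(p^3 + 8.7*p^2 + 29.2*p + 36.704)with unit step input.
FVT: lim_{t→∞} y(t) = lim_{p→0} p*Y(p) where Y(p) = G(p)/p.
= lim_{p→0} G(p) = G(0) = num(0)/den(0) = 0/36.704 = 0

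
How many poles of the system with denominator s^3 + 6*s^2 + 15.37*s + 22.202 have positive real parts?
s^3 + 6*s^2 + 15.37*s + 22.202 = (s + 3.4)(s^2 + 2.6*s + 6.53). Poles: -1.3 + 2.2j, -1.3 - 2.2j, -3.4. RHP poles (Re>0): 0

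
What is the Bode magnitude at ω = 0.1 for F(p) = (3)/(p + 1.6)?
Substitute p = j*0.1: F(j0.1) = 1.8677 - 0.116732j.
|F(j0.1)| = sqrt(Re² + Im²) = 1.871.
20*log₁₀(1.871) = 5.44 dB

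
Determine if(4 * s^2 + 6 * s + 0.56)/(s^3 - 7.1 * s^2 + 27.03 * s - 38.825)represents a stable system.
Denominator: s^3 - 7.1*s^2 + 27.03*s - 38.825 = (s - 2.5)(s^2 - 4.6*s + 15.53). Poles: 2.3 + 3.2j, 2.3 - 3.2j, 2.5. All Re(p)<0: No (unstable)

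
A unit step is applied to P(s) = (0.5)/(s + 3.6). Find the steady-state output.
FVT: lim_{t→∞} y(t) = lim_{s→0} s*Y(s) where Y(s) = P(s)/s.
= lim_{s→0} P(s) = P(0) = num(0)/den(0) = 0.5/3.6 = 0.1389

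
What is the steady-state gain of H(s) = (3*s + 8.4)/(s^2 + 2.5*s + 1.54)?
DC gain = H(0) = num(0)/den(0) = 8.4/1.54 = 5.455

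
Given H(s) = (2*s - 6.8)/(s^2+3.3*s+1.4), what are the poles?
Set denominator = 0: s^2 + 3.3*s + 1.4 = (s + 2.8)(s + 0.5) = 0 → Poles: -0.5, -2.8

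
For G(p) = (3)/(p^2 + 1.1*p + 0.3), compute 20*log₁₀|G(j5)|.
Substitute p = j*5: G(j5) = -0.11572 - 0.0257676j.
|G(j5)| = sqrt(Re² + Im²) = 0.1186.
20*log₁₀(0.1186) = -18.52 dB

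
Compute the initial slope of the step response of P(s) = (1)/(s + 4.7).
IVT: y'(0⁺) = lim_{s→∞} s²·Y(s) = lim_{s→∞} s·P(s).
deg(num) = 0, deg(den) = 1, relative degree = 1, so s·P(s) → (leading num)/(leading den) = 1/1 = 1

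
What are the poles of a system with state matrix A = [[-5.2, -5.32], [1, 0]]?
Eigenvalues solve det(λI - A) = 0.
Characteristic polynomial: λ^2 + 5.2*λ + 5.32 = 0.
Factor: (λ + 1.4)(λ + 3.8) = 0.
Roots: -1.4, -3.8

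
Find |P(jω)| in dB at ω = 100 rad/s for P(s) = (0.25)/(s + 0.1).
Substitute s = j*100: P(j100) = 2.5e-06 - 0.0025j.
|P(j100)| = sqrt(Re² + Im²) = 0.0025.
20*log₁₀(0.0025) = -52.04 dB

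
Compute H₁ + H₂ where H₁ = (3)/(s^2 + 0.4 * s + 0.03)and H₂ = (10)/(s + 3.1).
Parallel: H = H₁ + H₂ = (n₁·d₂ + n₂·d₁)/(d₁·d₂).
n₁·d₂ = 3*s + 9.3. n₂·d₁ = 10*s^2 + 4*s + 0.3. Sum = 10*s^2 + 7*s + 9.6. d₁·d₂ = s^3 + 3.5*s^2 + 1.27*s + 0.093.
H(s) = (10*s^2 + 7*s + 9.6)/(s^3 + 3.5*s^2 + 1.27*s + 0.093)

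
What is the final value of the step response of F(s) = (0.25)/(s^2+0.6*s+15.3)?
FVT: lim_{t→∞} y(t) = lim_{s→0} s*Y(s) where Y(s) = F(s)/s.
= lim_{s→0} F(s) = F(0) = num(0)/den(0) = 0.25/15.3 = 0.01634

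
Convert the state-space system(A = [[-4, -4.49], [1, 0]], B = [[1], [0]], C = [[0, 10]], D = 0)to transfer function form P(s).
P(s) = C(sI - A)⁻¹B + D.
Characteristic polynomial det(sI - A) = s^2 + 4*s + 4.49.
Numerator from C·adj(sI-A)·B + D·det(sI-A) = 10.
P(s) = (10)/(s^2 + 4*s + 4.49)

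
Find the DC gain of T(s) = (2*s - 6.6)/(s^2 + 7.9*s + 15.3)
DC gain = T(0) = num(0)/den(0) = -6.6/15.3 = -0.4314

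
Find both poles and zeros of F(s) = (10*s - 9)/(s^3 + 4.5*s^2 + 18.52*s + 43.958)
Set denominator = 0: s^3 + 4.5*s^2 + 18.52*s + 43.958 = (s + 3.1)(s^2 + 1.4*s + 14.18) = 0 → Poles: -0.7 + 3.7j, -0.7 - 3.7j, -3.1
Set numerator = 0: 10*s - 9 = 0 → Zeros: 0.9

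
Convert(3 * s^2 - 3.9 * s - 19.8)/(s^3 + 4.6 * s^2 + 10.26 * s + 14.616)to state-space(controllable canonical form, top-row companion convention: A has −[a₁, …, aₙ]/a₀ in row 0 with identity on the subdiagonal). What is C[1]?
Reachable canonical form: C = numerator coefficients (right-aligned, zero-padded to length n).
num = 3*s^2 - 3.9*s - 19.8, C = [[3, -3.9, -19.8]].
C[1] = -3.9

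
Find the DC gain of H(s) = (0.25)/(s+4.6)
DC gain = H(0) = num(0)/den(0) = 0.25/4.6 = 0.05435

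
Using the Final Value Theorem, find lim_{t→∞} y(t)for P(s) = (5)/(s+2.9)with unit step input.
FVT: lim_{t→∞} y(t) = lim_{s→0} s*Y(s) where Y(s) = P(s)/s.
= lim_{s→0} P(s) = P(0) = num(0)/den(0) = 5/2.9 = 1.724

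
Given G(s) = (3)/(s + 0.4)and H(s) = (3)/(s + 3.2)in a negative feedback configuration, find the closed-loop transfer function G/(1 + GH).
Closed-loop T = G/(1+GH).
Numerator: G_num * H_den = 3*s + 9.6.
Denominator: G_den * H_den + G_num * H_num = (s^2 + 3.6*s + 1.28) + (9) = s^2 + 3.6*s + 10.28.
T(s) = (3*s + 9.6)/(s^2 + 3.6*s + 10.28)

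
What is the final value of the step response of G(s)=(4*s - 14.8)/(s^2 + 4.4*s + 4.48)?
FVT: lim_{t→∞} y(t) = lim_{s→0} s*Y(s) where Y(s) = G(s)/s.
= lim_{s→0} G(s) = G(0) = num(0)/den(0) = -14.8/4.48 = -3.304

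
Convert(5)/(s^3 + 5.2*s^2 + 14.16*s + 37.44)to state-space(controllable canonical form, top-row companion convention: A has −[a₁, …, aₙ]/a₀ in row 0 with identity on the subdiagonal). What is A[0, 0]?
Reachable canonical form for den = s^3 + 5.2*s^2 + 14.16*s + 37.44: top row of A = -[a₁,a₂,...,aₙ]/a₀, ones on the subdiagonal, zeros elsewhere.
A = [[-5.2, -14.16, -37.44], [1, 0, 0], [0, 1, 0]].
A[0,0] = -5.2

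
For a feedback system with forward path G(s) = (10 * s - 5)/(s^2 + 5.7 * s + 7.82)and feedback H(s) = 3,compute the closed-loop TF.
Closed-loop T = G/(1+GH).
Numerator: G_num * H_den = 10*s - 5.
Denominator: G_den * H_den + G_num * H_num = (s^2 + 5.7*s + 7.82) + (30*s - 15) = s^2 + 35.7*s - 7.18.
T(s) = (10*s - 5)/(s^2 + 35.7*s - 7.18)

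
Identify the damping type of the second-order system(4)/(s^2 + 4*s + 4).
Standard form: ωn²/(s²+2ζωn·s+ωn²) gives ωn=2, ζ=1.
Critically damped (ζ = 1)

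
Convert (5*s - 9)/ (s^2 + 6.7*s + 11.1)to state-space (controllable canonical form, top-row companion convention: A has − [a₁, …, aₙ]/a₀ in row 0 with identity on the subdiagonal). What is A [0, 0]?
Reachable canonical form for den = s^2 + 6.7*s + 11.1: top row of A = -[a₁,a₂,...,aₙ]/a₀, ones on the subdiagonal, zeros elsewhere.
A = [[-6.7, -11.1], [1, 0]].
A[0,0] = -6.7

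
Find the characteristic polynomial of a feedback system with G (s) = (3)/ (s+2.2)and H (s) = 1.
Characteristic poly = G_den * H_den + G_num * H_num = (s + 2.2) + (3) = s + 5.2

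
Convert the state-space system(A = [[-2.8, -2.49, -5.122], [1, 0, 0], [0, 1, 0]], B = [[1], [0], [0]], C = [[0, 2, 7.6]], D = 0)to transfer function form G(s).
G(s) = C(sI - A)⁻¹B + D.
Characteristic polynomial det(sI - A) = s^3 + 2.8*s^2 + 2.49*s + 5.122.
Numerator from C·adj(sI-A)·B + D·det(sI-A) = 2*s + 7.6.
G(s) = (2*s + 7.6)/(s^3 + 2.8*s^2 + 2.49*s + 5.122)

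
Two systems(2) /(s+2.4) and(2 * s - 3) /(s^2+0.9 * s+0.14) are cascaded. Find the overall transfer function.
Series: H = H₁ · H₂ = (n₁·n₂)/(d₁·d₂).
Num: n₁·n₂ = 4*s - 6. Den: d₁·d₂ = s^3 + 3.3*s^2 + 2.3*s + 0.336.
H(s) = (4*s - 6)/(s^3 + 3.3*s^2 + 2.3*s + 0.336)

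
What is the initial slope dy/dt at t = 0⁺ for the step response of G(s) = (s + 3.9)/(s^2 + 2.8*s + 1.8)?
IVT: y'(0⁺) = lim_{s→∞} s²·Y(s) = lim_{s→∞} s·G(s).
deg(num) = 1, deg(den) = 2, relative degree = 1, so s·G(s) → (leading num)/(leading den) = 1/1 = 1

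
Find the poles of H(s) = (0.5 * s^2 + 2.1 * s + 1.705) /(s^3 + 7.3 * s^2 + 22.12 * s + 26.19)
Set denominator = 0: s^3 + 7.3*s^2 + 22.12*s + 26.19 = (s + 2.7)(s^2 + 4.6*s + 9.7) = 0 → Poles: -2.3 + 2.1j, -2.3 - 2.1j, -2.7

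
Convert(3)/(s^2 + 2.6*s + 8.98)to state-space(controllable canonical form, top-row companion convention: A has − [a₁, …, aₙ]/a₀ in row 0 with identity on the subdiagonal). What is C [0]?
Reachable canonical form: C = numerator coefficients (right-aligned, zero-padded to length n).
num = 3, C = [[0, 3]].
C[0] = 0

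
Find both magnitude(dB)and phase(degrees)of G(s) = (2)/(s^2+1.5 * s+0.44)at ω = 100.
Substitute s = j*100: G(j100) = -0.000199964 - 2.99959e-06j.
|G| = 20*log₁₀(sqrt(Re²+Im²)) = -73.98 dB.
∠G = atan2(Im, Re) = -179.14°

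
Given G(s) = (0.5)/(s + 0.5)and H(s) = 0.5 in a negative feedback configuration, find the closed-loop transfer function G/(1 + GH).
Closed-loop T = G/(1+GH).
Numerator: G_num * H_den = 0.5.
Denominator: G_den * H_den + G_num * H_num = (s + 0.5) + (0.25) = s + 0.75.
T(s) = (0.5)/(s + 0.75)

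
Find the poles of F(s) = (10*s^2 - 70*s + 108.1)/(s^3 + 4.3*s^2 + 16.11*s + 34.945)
Set denominator = 0: s^3 + 4.3*s^2 + 16.11*s + 34.945 = (s + 2.9)(s^2 + 1.4*s + 12.05) = 0 → Poles: -0.7 + 3.4j, -0.7 - 3.4j, -2.9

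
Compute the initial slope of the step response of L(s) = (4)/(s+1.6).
IVT: y'(0⁺) = lim_{s→∞} s²·Y(s) = lim_{s→∞} s·L(s).
deg(num) = 0, deg(den) = 1, relative degree = 1, so s·L(s) → (leading num)/(leading den) = 4/1 = 4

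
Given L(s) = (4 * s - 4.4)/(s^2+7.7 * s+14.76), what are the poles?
Set denominator = 0: s^2 + 7.7*s + 14.76 = (s + 4.1)(s + 3.6) = 0 → Poles: -3.6, -4.1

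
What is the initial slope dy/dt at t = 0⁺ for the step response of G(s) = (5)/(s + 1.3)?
IVT: y'(0⁺) = lim_{s→∞} s²·Y(s) = lim_{s→∞} s·G(s).
deg(num) = 0, deg(den) = 1, relative degree = 1, so s·G(s) → (leading num)/(leading den) = 5/1 = 5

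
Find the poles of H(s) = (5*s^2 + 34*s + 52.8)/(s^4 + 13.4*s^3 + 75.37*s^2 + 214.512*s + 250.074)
Set denominator = 0: s^4 + 13.4*s^3 + 75.37*s^2 + 214.512*s + 250.074 = (s + 4.5)(s + 3.3)(s^2 + 5.6*s + 16.84) = 0 → Poles: -2.8 + 3j, -2.8 - 3j, -3.3, -4.5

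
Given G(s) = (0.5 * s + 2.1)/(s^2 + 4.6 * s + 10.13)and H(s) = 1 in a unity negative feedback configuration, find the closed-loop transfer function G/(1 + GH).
Closed-loop T = G/(1+GH).
Numerator: G_num * H_den = 0.5*s + 2.1.
Denominator: G_den * H_den + G_num * H_num = (s^2 + 4.6*s + 10.13) + (0.5*s + 2.1) = s^2 + 5.1*s + 12.23.
T(s) = (0.5*s + 2.1)/(s^2 + 5.1*s + 12.23)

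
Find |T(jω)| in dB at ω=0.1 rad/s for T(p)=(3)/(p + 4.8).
Substitute p = j*0.1: T(j0.1) = 0.624729 - 0.0130152j.
|T(j0.1)| = sqrt(Re² + Im²) = 0.6249.
20*log₁₀(0.6249) = -4.08 dB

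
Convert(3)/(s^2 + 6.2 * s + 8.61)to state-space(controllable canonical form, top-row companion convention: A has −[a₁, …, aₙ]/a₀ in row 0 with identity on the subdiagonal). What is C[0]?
Reachable canonical form: C = numerator coefficients (right-aligned, zero-padded to length n).
num = 3, C = [[0, 3]].
C[0] = 0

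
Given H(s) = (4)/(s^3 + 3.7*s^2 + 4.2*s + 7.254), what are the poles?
Set denominator = 0: s^3 + 3.7*s^2 + 4.2*s + 7.254 = (s + 3.1)(s^2 + 0.6*s + 2.34) = 0 → Poles: -0.3 + 1.5j, -0.3 - 1.5j, -3.1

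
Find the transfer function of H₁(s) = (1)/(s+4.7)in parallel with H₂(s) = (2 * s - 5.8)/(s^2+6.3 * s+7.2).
Parallel: H = H₁ + H₂ = (n₁·d₂ + n₂·d₁)/(d₁·d₂).
n₁·d₂ = s^2 + 6.3*s + 7.2. n₂·d₁ = 2*s^2 + 3.6*s - 27.26. Sum = 3*s^2 + 9.9*s - 20.06. d₁·d₂ = s^3 + 11*s^2 + 36.81*s + 33.84.
H(s) = (3*s^2 + 9.9*s - 20.06)/(s^3 + 11*s^2 + 36.81*s + 33.84)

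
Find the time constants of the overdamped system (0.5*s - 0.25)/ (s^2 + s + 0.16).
Overdamped: real poles at -0.8, -0.2. τ = -1/pole → τ₁ = 1.25, τ₂ = 5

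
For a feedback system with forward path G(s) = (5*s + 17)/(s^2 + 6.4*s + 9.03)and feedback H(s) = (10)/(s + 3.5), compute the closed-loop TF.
Closed-loop T = G/(1+GH).
Numerator: G_num * H_den = 5*s^2 + 34.5*s + 59.5.
Denominator: G_den * H_den + G_num * H_num = (s^3 + 9.9*s^2 + 31.43*s + 31.605) + (50*s + 170) = s^3 + 9.9*s^2 + 81.43*s + 201.605.
T(s) = (5*s^2 + 34.5*s + 59.5)/(s^3 + 9.9*s^2 + 81.43*s + 201.605)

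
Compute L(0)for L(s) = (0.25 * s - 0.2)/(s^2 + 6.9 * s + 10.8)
DC gain = L(0) = num(0)/den(0) = -0.2/10.8 = -0.01852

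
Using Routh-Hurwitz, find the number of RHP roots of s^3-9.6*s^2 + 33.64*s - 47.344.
Routh array:
s^3: [1, 33.64]; s^2: [-9.6, -47.344]; s^1: [28.7083]; s^0: [-47.344]
First column: [1, -9.6, 28.7083, -47.344]. Sign changes = RHP roots = 3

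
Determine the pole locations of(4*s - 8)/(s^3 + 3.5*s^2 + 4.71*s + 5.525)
Set denominator = 0: s^3 + 3.5*s^2 + 4.71*s + 5.525 = (s + 2.5)(s^2 + s + 2.21) = 0 → Poles: -0.5 + 1.4j, -0.5 - 1.4j, -2.5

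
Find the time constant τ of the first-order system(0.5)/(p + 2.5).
First-order system: τ = -1/pole. Pole = -2.5. τ = -1/(-2.5) = 0.4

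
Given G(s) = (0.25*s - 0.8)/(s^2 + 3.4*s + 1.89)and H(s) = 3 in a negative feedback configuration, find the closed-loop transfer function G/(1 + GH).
Closed-loop T = G/(1+GH).
Numerator: G_num * H_den = 0.25*s - 0.8.
Denominator: G_den * H_den + G_num * H_num = (s^2 + 3.4*s + 1.89) + (0.75*s - 2.4) = s^2 + 4.15*s - 0.51.
T(s) = (0.25*s - 0.8)/(s^2 + 4.15*s - 0.51)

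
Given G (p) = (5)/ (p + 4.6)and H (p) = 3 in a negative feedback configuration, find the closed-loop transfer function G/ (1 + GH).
Closed-loop T = G/(1+GH).
Numerator: G_num * H_den = 5.
Denominator: G_den * H_den + G_num * H_num = (p + 4.6) + (15) = p + 19.6.
T(p) = (5)/(p + 19.6)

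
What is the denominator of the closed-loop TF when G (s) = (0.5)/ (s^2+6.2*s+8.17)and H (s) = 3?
Characteristic poly = G_den * H_den + G_num * H_num = (s^2 + 6.2*s + 8.17) + (1.5) = s^2 + 6.2*s + 9.67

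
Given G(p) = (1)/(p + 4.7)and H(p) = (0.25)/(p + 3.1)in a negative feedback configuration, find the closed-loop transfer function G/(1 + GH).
Closed-loop T = G/(1+GH).
Numerator: G_num * H_den = p + 3.1.
Denominator: G_den * H_den + G_num * H_num = (p^2 + 7.8*p + 14.57) + (0.25) = p^2 + 7.8*p + 14.82.
T(p) = (p + 3.1)/(p^2 + 7.8*p + 14.82)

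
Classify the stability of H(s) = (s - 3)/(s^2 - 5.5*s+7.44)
Denominator: s^2 - 5.5*s + 7.44 = (s - 2.4)(s - 3.1). Poles: 2.4, 3.1. Unstable (2 pole(s) in RHP)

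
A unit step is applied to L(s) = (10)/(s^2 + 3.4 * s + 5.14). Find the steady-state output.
FVT: lim_{t→∞} y(t) = lim_{s→0} s*Y(s) where Y(s) = L(s)/s.
= lim_{s→0} L(s) = L(0) = num(0)/den(0) = 10/5.14 = 1.946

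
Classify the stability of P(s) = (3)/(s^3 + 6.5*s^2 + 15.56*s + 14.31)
Denominator: s^3 + 6.5*s^2 + 15.56*s + 14.31 = (s + 2.7)(s^2 + 3.8*s + 5.3). Poles: -1.9 + 1.3j, -1.9 - 1.3j, -2.7. Stable (all poles in LHP)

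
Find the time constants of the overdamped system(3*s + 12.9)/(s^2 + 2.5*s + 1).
Overdamped: real poles at -2, -0.5. τ = -1/pole → τ₁ = 0.5, τ₂ = 2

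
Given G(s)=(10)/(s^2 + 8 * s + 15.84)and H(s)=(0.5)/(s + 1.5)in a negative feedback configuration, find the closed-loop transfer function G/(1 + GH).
Closed-loop T = G/(1+GH).
Numerator: G_num * H_den = 10*s + 15.
Denominator: G_den * H_den + G_num * H_num = (s^3 + 9.5*s^2 + 27.84*s + 23.76) + (5) = s^3 + 9.5*s^2 + 27.84*s + 28.76.
T(s) = (10*s + 15)/(s^3 + 9.5*s^2 + 27.84*s + 28.76)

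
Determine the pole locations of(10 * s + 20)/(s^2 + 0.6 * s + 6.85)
Set denominator = 0: s^2 + 0.6*s + 6.85 = 0 → Poles: -0.3 + 2.6j, -0.3 - 2.6j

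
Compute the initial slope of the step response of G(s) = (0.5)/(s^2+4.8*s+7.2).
IVT: y'(0⁺) = lim_{s→∞} s²·Y(s) = lim_{s→∞} s·G(s).
deg(num) = 0, deg(den) = 2, relative degree = 2 ≥ 2, so s·G(s) → 0. Initial slope = 0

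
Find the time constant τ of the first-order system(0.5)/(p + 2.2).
First-order system: τ = -1/pole. Pole = -2.2. τ = -1/(-2.2) = 0.4545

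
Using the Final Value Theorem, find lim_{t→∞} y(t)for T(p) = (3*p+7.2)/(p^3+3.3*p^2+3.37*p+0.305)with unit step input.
FVT: lim_{t→∞} y(t) = lim_{p→0} p*Y(p) where Y(p) = T(p)/p.
= lim_{p→0} T(p) = T(0) = num(0)/den(0) = 7.2/0.305 = 23.61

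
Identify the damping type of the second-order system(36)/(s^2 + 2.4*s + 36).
Standard form: ωn²/(s²+2ζωn·s+ωn²) gives ωn=6, ζ=0.2.
Underdamped (ζ = 0.2 < 1)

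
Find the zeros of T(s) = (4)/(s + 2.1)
Numerator is a nonzero constant (4) → Zeros: none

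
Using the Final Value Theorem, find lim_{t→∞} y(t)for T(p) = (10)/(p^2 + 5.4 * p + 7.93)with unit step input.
FVT: lim_{t→∞} y(t) = lim_{p→0} p*Y(p) where Y(p) = T(p)/p.
= lim_{p→0} T(p) = T(0) = num(0)/den(0) = 10/7.93 = 1.261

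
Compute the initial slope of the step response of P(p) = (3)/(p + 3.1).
IVT: y'(0⁺) = lim_{p→∞} p²·Y(p) = lim_{p→∞} p·P(p).
deg(num) = 0, deg(den) = 1, relative degree = 1, so p·P(p) → (leading num)/(leading den) = 3/1 = 3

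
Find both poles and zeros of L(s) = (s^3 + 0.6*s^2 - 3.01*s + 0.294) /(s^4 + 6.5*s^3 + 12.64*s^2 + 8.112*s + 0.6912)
Set denominator = 0: s^4 + 6.5*s^3 + 12.64*s^2 + 8.112*s + 0.6912 = (s + 1.2)(s + 0.1)(s + 1.6)(s + 3.6) = 0 → Poles: -0.1, -1.2, -1.6, -3.6
Set numerator = 0: s^3 + 0.6*s^2 - 3.01*s + 0.294 = (s - 0.1)(s - 1.4)(s + 2.1) = 0 → Zeros: -2.1, 0.1, 1.4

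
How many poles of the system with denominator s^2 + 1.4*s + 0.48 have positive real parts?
s^2 + 1.4*s + 0.48 = (s + 0.6)(s + 0.8). Poles: -0.6, -0.8. RHP poles (Re>0): 0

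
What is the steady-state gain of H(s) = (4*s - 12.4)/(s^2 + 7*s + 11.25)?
DC gain = H(0) = num(0)/den(0) = -12.4/11.25 = -1.102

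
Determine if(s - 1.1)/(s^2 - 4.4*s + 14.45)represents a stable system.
Denominator: s^2 - 4.4*s + 14.45. Poles: 2.2 + 3.1j, 2.2 - 3.1j. All Re(p)<0: No (unstable)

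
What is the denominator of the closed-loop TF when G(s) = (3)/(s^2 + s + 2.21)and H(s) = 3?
Characteristic poly = G_den * H_den + G_num * H_num = (s^2 + s + 2.21) + (9) = s^2 + s + 11.21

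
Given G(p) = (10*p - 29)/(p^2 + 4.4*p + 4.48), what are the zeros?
Set numerator = 0: 10*p - 29 = 0 → Zeros: 2.9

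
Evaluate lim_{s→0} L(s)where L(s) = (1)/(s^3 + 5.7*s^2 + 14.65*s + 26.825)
DC gain = L(0) = num(0)/den(0) = 1/26.825 = 0.03728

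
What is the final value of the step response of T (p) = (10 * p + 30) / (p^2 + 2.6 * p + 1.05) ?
FVT: lim_{t→∞} y(t) = lim_{p→0} p*Y(p) where Y(p) = T(p)/p.
= lim_{p→0} T(p) = T(0) = num(0)/den(0) = 30/1.05 = 28.57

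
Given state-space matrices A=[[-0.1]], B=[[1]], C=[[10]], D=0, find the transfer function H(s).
H(s) = C(sI - A)⁻¹B + D.
Characteristic polynomial det(sI - A) = s + 0.1.
Numerator from C·adj(sI-A)·B + D·det(sI-A) = 10.
H(s) = (10)/(s + 0.1)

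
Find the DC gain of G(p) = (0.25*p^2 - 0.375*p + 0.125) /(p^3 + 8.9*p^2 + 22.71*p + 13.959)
DC gain = G(0) = num(0)/den(0) = 0.125/13.959 = 0.008955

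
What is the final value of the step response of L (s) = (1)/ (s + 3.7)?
FVT: lim_{t→∞} y(t) = lim_{s→0} s*Y(s) where Y(s) = L(s)/s.
= lim_{s→0} L(s) = L(0) = num(0)/den(0) = 1/3.7 = 0.2703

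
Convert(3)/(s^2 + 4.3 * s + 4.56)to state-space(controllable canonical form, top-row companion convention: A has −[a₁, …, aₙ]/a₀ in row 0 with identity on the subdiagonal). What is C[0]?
Reachable canonical form: C = numerator coefficients (right-aligned, zero-padded to length n).
num = 3, C = [[0, 3]].
C[0] = 0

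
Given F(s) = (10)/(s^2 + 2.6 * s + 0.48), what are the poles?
Set denominator = 0: s^2 + 2.6*s + 0.48 = (s + 0.2)(s + 2.4) = 0 → Poles: -0.2, -2.4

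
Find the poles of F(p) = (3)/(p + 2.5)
Set denominator = 0: p + 2.5 = 0 → Poles: -2.5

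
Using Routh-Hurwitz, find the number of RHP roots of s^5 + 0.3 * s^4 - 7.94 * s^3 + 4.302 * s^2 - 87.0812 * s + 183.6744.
Routh array:
s^5: [1, -7.94, -87.0812]; s^4: [0.3, 4.302, 183.6744]; s^3: [-22.28, -699.3292]; s^2: [-5.11446, 183.6744]; s^1: [-1499.47]; s^0: [183.6744]
First column: [1, 0.3, -22.28, -5.11446, -1499.47, 183.6744]. Sign changes = RHP roots = 2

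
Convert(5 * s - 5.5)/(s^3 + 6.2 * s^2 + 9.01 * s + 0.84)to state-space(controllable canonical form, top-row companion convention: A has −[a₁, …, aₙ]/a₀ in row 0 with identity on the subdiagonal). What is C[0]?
Reachable canonical form: C = numerator coefficients (right-aligned, zero-padded to length n).
num = 5*s - 5.5, C = [[0, 5, -5.5]].
C[0] = 0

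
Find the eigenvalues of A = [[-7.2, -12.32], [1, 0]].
Eigenvalues solve det(λI - A) = 0.
Characteristic polynomial: λ^2 + 7.2*λ + 12.32 = 0.
Factor: (λ + 2.8)(λ + 4.4) = 0.
Roots: -2.8, -4.4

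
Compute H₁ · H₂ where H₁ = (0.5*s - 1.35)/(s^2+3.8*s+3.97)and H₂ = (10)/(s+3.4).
Series: H = H₁ · H₂ = (n₁·n₂)/(d₁·d₂).
Num: n₁·n₂ = 5*s - 13.5. Den: d₁·d₂ = s^3 + 7.2*s^2 + 16.89*s + 13.498.
H(s) = (5*s - 13.5)/(s^3 + 7.2*s^2 + 16.89*s + 13.498)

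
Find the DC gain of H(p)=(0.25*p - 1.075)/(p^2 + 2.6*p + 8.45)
DC gain = H(0) = num(0)/den(0) = -1.075/8.45 = -0.1272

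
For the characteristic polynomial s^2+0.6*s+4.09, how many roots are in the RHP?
Poles: -0.3 + 2j, -0.3 - 2j. RHP poles (Re>0): 0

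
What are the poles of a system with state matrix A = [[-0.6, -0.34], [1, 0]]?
Eigenvalues solve det(λI - A) = 0.
Characteristic polynomial: λ^2 + 0.6*λ + 0.34 = 0.
Roots: -0.3 + 0.5j, -0.3 - 0.5j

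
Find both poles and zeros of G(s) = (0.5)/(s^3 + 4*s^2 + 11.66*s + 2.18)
Set denominator = 0: s^3 + 4*s^2 + 11.66*s + 2.18 = (s + 0.2)(s^2 + 3.8*s + 10.9) = 0 → Poles: -0.2, -1.9 + 2.7j, -1.9 - 2.7j
Numerator is a nonzero constant (0.5) → Zeros: none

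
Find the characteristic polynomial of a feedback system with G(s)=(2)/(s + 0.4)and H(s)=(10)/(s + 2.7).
Characteristic poly = G_den * H_den + G_num * H_num = (s^2 + 3.1*s + 1.08) + (20) = s^2 + 3.1*s + 21.08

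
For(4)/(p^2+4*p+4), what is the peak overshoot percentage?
Standard form: ωn²/(p²+2ζωn·p+ωn²) → ωn = 2, ζ = 1.
ζ ≥ 1, so the response is non-oscillatory: peak overshoot = 0%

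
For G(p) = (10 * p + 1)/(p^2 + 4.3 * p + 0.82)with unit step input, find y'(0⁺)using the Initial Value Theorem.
IVT: y'(0⁺) = lim_{p→∞} p²·Y(p) = lim_{p→∞} p·G(p).
deg(num) = 1, deg(den) = 2, relative degree = 1, so p·G(p) → (leading num)/(leading den) = 10/1 = 10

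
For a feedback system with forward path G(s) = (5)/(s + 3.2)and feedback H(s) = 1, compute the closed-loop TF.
Closed-loop T = G/(1+GH).
Numerator: G_num * H_den = 5.
Denominator: G_den * H_den + G_num * H_num = (s + 3.2) + (5) = s + 8.2.
T(s) = (5)/(s + 8.2)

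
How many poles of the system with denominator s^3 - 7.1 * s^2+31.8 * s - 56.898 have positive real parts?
s^3 - 7.1*s^2 + 31.8*s - 56.898 = (s - 2.9)(s^2 - 4.2*s + 19.62). Poles: 2.1 + 3.9j, 2.1 - 3.9j, 2.9. RHP poles (Re>0): 3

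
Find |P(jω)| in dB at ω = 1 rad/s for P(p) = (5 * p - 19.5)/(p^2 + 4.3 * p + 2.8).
Substitute p = j*1: P(j1) = -0.625863 + 4.27289j.
|P(j1)| = sqrt(Re² + Im²) = 4.318.
20*log₁₀(4.318) = 12.71 dB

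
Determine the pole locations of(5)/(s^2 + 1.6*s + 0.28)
Set denominator = 0: s^2 + 1.6*s + 0.28 = (s + 0.2)(s + 1.4) = 0 → Poles: -0.2, -1.4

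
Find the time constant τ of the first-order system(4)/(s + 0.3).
First-order system: τ = -1/pole. Pole = -0.3. τ = -1/(-0.3) = 3.333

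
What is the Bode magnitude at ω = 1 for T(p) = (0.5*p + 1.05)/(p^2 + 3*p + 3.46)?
Substitute p = j*1: T(j1) = 0.271267 - 0.127561j.
|T(j1)| = sqrt(Re² + Im²) = 0.2998.
20*log₁₀(0.2998) = -10.46 dB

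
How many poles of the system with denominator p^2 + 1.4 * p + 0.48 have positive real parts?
p^2 + 1.4*p + 0.48 = (p + 0.8)(p + 0.6). Poles: -0.6, -0.8. RHP poles (Re>0): 0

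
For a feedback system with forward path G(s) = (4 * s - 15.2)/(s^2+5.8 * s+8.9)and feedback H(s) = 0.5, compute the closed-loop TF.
Closed-loop T = G/(1+GH).
Numerator: G_num * H_den = 4*s - 15.2.
Denominator: G_den * H_den + G_num * H_num = (s^2 + 5.8*s + 8.9) + (2*s - 7.6) = s^2 + 7.8*s + 1.3.
T(s) = (4*s - 15.2)/(s^2 + 7.8*s + 1.3)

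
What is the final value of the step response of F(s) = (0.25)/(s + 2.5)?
FVT: lim_{t→∞} y(t) = lim_{s→0} s*Y(s) where Y(s) = F(s)/s.
= lim_{s→0} F(s) = F(0) = num(0)/den(0) = 0.25/2.5 = 0.1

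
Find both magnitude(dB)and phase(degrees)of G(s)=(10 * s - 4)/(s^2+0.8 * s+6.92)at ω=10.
Substitute s = j*10: G(j10) = 0.134319 - 1.0628j.
|G| = 20*log₁₀(sqrt(Re²+Im²)) = 0.60 dB.
∠G = atan2(Im, Re) = -82.80°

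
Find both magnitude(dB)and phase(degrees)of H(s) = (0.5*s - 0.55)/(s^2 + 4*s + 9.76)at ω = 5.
Substitute s = j*5: H(j5) = 0.0923389 - 0.0428623j.
|H| = 20*log₁₀(sqrt(Re²+Im²)) = -19.84 dB.
∠H = atan2(Im, Re) = -24.90°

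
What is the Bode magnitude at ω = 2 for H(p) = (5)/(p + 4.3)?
Substitute p = j*2: H(j2) = 0.95598 - 0.444642j.
|H(j2)| = sqrt(Re² + Im²) = 1.054.
20*log₁₀(1.054) = 0.46 dB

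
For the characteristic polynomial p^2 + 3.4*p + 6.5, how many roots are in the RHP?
Poles: -1.7 + 1.9j, -1.7 - 1.9j. RHP poles (Re>0): 0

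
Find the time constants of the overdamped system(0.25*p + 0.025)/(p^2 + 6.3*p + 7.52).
Overdamped: real poles at -4.7, -1.6. τ = -1/pole → τ₁ = 0.2128, τ₂ = 0.625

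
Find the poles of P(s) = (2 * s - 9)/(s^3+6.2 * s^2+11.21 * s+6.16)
Set denominator = 0: s^3 + 6.2*s^2 + 11.21*s + 6.16 = (s + 1.1)(s + 3.5)(s + 1.6) = 0 → Poles: -1.1, -1.6, -3.5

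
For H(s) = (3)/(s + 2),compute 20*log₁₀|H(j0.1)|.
Substitute s = j*0.1: H(j0.1) = 1.49626 - 0.074813j.
|H(j0.1)| = sqrt(Re² + Im²) = 1.498.
20*log₁₀(1.498) = 3.51 dB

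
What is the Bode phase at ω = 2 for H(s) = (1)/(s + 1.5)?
Substitute s = j*2: H(j2) = 0.24 - 0.32j.
∠H(j2) = atan2(Im, Re) = atan2(-0.32, 0.24) = -53.13°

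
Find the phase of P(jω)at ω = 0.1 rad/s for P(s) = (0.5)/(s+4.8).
Substitute s = j*0.1: P(j0.1) = 0.104121 - 0.0021692j.
∠P(j0.1) = atan2(Im, Re) = atan2(-0.0021692, 0.104121) = -1.19°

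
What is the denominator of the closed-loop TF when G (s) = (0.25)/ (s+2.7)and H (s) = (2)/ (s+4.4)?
Characteristic poly = G_den * H_den + G_num * H_num = (s^2 + 7.1*s + 11.88) + (0.5) = s^2 + 7.1*s + 12.38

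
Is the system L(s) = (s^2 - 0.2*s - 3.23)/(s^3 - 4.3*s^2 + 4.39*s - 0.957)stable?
Denominator: s^3 - 4.3*s^2 + 4.39*s - 0.957 = (s - 0.3)(s - 1.1)(s - 2.9). Poles: 0.3, 1.1, 2.9. All Re(p)<0: No (unstable)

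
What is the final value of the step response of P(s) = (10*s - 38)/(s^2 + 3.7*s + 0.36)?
FVT: lim_{t→∞} y(t) = lim_{s→0} s*Y(s) where Y(s) = P(s)/s.
= lim_{s→0} P(s) = P(0) = num(0)/den(0) = -38/0.36 = -105.6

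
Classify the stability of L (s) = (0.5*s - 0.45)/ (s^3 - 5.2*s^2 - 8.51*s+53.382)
Denominator: s^3 - 5.2*s^2 - 8.51*s + 53.382 = (s - 4.1)(s + 3.1)(s - 4.2). Poles: -3.1, 4.1, 4.2. Unstable (2 pole(s) in RHP)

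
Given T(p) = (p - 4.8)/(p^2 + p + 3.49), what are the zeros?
Set numerator = 0: p - 4.8 = 0 → Zeros: 4.8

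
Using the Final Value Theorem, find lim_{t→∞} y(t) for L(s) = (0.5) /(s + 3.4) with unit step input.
FVT: lim_{t→∞} y(t) = lim_{s→0} s*Y(s) where Y(s) = L(s)/s.
= lim_{s→0} L(s) = L(0) = num(0)/den(0) = 0.5/3.4 = 0.1471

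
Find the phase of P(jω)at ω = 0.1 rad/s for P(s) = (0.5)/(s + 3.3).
Substitute s = j*0.1: P(j0.1) = 0.151376 - 0.00458716j.
∠P(j0.1) = atan2(Im, Re) = atan2(-0.00458716, 0.151376) = -1.74°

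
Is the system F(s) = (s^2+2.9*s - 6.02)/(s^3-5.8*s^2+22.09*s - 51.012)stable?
Denominator: s^3 - 5.8*s^2 + 22.09*s - 51.012 = (s - 3.6)(s^2 - 2.2*s + 14.17). Poles: 1.1 + 3.6j, 1.1 - 3.6j, 3.6. All Re(p)<0: No (unstable)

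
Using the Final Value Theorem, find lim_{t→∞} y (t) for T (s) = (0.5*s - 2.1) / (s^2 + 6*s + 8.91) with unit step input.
FVT: lim_{t→∞} y(t) = lim_{s→0} s*Y(s) where Y(s) = T(s)/s.
= lim_{s→0} T(s) = T(0) = num(0)/den(0) = -2.1/8.91 = -0.2357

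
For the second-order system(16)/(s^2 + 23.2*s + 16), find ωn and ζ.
Standard form: ωn²/(s²+2ζωn·s+ωn²).
const=16=ωn² → ωn=4, s coeff=23.2=2ζωn → ζ=2.9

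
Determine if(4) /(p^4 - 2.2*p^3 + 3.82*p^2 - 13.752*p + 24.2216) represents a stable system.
Denominator: p^4 - 2.2*p^3 + 3.82*p^2 - 13.752*p + 24.2216 = (p^2 - 3.8*p + 4.42)(p^2 + 1.6*p + 5.48). Poles: -0.8 + 2.2j, -0.8 - 2.2j, 1.9 + 0.9j, 1.9 - 0.9j. All Re(p)<0: No (unstable)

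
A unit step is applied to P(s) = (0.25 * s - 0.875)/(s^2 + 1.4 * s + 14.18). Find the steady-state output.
FVT: lim_{t→∞} y(t) = lim_{s→0} s*Y(s) where Y(s) = P(s)/s.
= lim_{s→0} P(s) = P(0) = num(0)/den(0) = -0.875/14.18 = -0.06171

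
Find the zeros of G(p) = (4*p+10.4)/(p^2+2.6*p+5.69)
Set numerator = 0: 4*p + 10.4 = 0 → Zeros: -2.6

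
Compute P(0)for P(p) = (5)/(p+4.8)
DC gain = P(0) = num(0)/den(0) = 5/4.8 = 1.042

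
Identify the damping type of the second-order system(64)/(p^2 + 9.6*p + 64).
Standard form: ωn²/(p²+2ζωn·p+ωn²) gives ωn=8, ζ=0.6.
Underdamped (ζ = 0.6 < 1)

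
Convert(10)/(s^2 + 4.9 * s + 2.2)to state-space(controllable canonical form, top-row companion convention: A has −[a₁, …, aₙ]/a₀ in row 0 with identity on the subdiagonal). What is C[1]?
Reachable canonical form: C = numerator coefficients (right-aligned, zero-padded to length n).
num = 10, C = [[0, 10]].
C[1] = 10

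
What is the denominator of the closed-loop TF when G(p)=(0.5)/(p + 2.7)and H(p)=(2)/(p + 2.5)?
Characteristic poly = G_den * H_den + G_num * H_num = (p^2 + 5.2*p + 6.75) + (1) = p^2 + 5.2*p + 7.75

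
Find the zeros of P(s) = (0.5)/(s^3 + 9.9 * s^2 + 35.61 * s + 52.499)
Numerator is a nonzero constant (0.5) → Zeros: none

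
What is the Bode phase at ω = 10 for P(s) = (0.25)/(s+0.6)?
Substitute s = j*10: P(j10) = 0.00149462 - 0.0249103j.
∠P(j10) = atan2(Im, Re) = atan2(-0.0249103, 0.00149462) = -86.57°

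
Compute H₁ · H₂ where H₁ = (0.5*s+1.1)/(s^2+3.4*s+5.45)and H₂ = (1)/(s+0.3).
Series: H = H₁ · H₂ = (n₁·n₂)/(d₁·d₂).
Num: n₁·n₂ = 0.5*s + 1.1. Den: d₁·d₂ = s^3 + 3.7*s^2 + 6.47*s + 1.635.
H(s) = (0.5*s + 1.1)/(s^3 + 3.7*s^2 + 6.47*s + 1.635)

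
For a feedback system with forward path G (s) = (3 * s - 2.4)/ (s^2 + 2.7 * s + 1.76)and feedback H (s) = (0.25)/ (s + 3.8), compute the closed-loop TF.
Closed-loop T = G/(1+GH).
Numerator: G_num * H_den = 3*s^2 + 9*s - 9.12.
Denominator: G_den * H_den + G_num * H_num = (s^3 + 6.5*s^2 + 12.02*s + 6.688) + (0.75*s - 0.6) = s^3 + 6.5*s^2 + 12.77*s + 6.088.
T(s) = (3*s^2 + 9*s - 9.12)/(s^3 + 6.5*s^2 + 12.77*s + 6.088)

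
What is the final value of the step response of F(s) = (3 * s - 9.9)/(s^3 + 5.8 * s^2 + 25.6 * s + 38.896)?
FVT: lim_{t→∞} y(t) = lim_{s→0} s*Y(s) where Y(s) = F(s)/s.
= lim_{s→0} F(s) = F(0) = num(0)/den(0) = -9.9/38.896 = -0.2545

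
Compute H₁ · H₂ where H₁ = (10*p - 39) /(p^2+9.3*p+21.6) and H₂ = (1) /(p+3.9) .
Series: H = H₁ · H₂ = (n₁·n₂)/(d₁·d₂).
Num: n₁·n₂ = 10*p - 39. Den: d₁·d₂ = p^3 + 13.2*p^2 + 57.87*p + 84.24.
H(p) = (10*p - 39)/(p^3 + 13.2*p^2 + 57.87*p + 84.24)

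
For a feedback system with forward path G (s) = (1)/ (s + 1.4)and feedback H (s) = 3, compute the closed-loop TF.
Closed-loop T = G/(1+GH).
Numerator: G_num * H_den = 1.
Denominator: G_den * H_den + G_num * H_num = (s + 1.4) + (3) = s + 4.4.
T(s) = (1)/(s + 4.4)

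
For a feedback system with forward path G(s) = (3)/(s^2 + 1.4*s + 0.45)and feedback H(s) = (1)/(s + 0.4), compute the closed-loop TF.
Closed-loop T = G/(1+GH).
Numerator: G_num * H_den = 3*s + 1.2.
Denominator: G_den * H_den + G_num * H_num = (s^3 + 1.8*s^2 + 1.01*s + 0.18) + (3) = s^3 + 1.8*s^2 + 1.01*s + 3.18.
T(s) = (3*s + 1.2)/(s^3 + 1.8*s^2 + 1.01*s + 3.18)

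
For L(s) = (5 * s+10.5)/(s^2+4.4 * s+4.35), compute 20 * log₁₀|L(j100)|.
Substitute s = j*100: L(j100) = 0.00114923 - 0.0499712j.
|L(j100)| = sqrt(Re² + Im²) = 0.04998.
20*log₁₀(0.04998) = -26.02 dB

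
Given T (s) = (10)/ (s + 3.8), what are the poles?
Set denominator = 0: s + 3.8 = 0 → Poles: -3.8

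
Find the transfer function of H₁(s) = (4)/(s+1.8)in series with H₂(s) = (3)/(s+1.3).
Series: H = H₁ · H₂ = (n₁·n₂)/(d₁·d₂).
Num: n₁·n₂ = 12. Den: d₁·d₂ = s^2 + 3.1*s + 2.34.
H(s) = (12)/(s^2 + 3.1*s + 2.34)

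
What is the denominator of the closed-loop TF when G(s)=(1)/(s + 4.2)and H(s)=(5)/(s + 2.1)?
Characteristic poly = G_den * H_den + G_num * H_num = (s^2 + 6.3*s + 8.82) + (5) = s^2 + 6.3*s + 13.82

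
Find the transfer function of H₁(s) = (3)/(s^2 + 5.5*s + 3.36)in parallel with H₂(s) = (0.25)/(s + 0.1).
Parallel: H = H₁ + H₂ = (n₁·d₂ + n₂·d₁)/(d₁·d₂).
n₁·d₂ = 3*s + 0.3. n₂·d₁ = 0.25*s^2 + 1.375*s + 0.84. Sum = 0.25*s^2 + 4.375*s + 1.14. d₁·d₂ = s^3 + 5.6*s^2 + 3.91*s + 0.336.
H(s) = (0.25*s^2 + 4.375*s + 1.14)/(s^3 + 5.6*s^2 + 3.91*s + 0.336)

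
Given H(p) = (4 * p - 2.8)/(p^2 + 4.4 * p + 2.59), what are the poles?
Set denominator = 0: p^2 + 4.4*p + 2.59 = (p + 0.7)(p + 3.7) = 0 → Poles: -0.7, -3.7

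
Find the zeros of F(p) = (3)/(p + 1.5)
Numerator is a nonzero constant (3) → Zeros: none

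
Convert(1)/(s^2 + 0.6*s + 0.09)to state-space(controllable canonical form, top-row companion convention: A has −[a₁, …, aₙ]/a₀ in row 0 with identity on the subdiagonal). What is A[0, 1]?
Reachable canonical form for den = s^2 + 0.6*s + 0.09: top row of A = -[a₁,a₂,...,aₙ]/a₀, ones on the subdiagonal, zeros elsewhere.
A = [[-0.6, -0.09], [1, 0]].
A[0,1] = -0.09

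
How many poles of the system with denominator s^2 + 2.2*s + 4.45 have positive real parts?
Poles: -1.1 + 1.8j, -1.1 - 1.8j. RHP poles (Re>0): 0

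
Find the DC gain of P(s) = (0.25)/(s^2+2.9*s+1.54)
DC gain = P(0) = num(0)/den(0) = 0.25/1.54 = 0.1623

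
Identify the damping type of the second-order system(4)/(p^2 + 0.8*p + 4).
Standard form: ωn²/(p²+2ζωn·p+ωn²) gives ωn=2, ζ=0.2.
Underdamped (ζ = 0.2 < 1)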